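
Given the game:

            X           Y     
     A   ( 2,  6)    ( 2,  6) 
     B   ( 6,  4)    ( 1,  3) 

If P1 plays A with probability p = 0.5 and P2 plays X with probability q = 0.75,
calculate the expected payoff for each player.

E[P1] = 3.375, E[P2] = 4.875

Work:
E[P1] = p·q·π₁(A,X) + p·(1-q)·π₁(A,Y) + (1-p)·q·π₁(B,X) + (1-p)·(1-q)·π₁(B,Y)
= 0.5·0.75·2 + 0.5·0.25·2 + 0.5·0.75·6 + 0.5·0.25·1
= 3.375

E[P2] = 4.875 (similar calculation)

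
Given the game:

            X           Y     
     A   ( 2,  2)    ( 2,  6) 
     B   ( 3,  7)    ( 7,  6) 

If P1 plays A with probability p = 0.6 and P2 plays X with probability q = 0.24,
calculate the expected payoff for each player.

E[P1] = 3.616, E[P2] = 5.52

Work:
E[P1] = p·q·π₁(A,X) + p·(1-q)·π₁(A,Y) + (1-p)·q·π₁(B,X) + (1-p)·(1-q)·π₁(B,Y)
= 0.6·0.24·2 + 0.6·0.76·2 + 0.4·0.24·3 + 0.4·0.76·7
= 3.616

E[P2] = 5.52 (similar calculation)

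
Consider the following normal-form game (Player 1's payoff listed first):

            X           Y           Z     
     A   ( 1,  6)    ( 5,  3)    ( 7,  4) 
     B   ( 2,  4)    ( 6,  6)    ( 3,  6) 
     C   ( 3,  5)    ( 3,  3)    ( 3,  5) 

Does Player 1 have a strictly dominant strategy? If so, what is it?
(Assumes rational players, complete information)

No strictly dominant strategy exists for Player 1

Work:
A strategy strictly dominates another if it gives a strictly higher payoff against every opponent action. Compare each pair of P1's strategies column-by-column:
  A vs B: [1 vs 2, 5 vs 6, 7 vs 3] → A does not strictly dominate B (column X: 1 ≤ 2)
  A vs C: [1 vs 3, 5 vs 3, 7 vs 3] → A does not strictly dominate C (column X: 1 ≤ 3)
  B vs A: [2 vs 1, 6 vs 5, 3 vs 7] → B does not strictly dominate A (column Z: 3 ≤ 7)
  B vs C: [2 vs 3, 6 vs 3, 3 vs 3] → B does not strictly dominate C (column X: 2 ≤ 3)
  C vs A: [3 vs 1, 3 vs 5, 3 vs 7] → C does not strictly dominate A (column Y: 3 ≤ 5)
  C vs B: [3 vs 2, 3 vs 6, 3 vs 3] → C does not strictly dominate B (column Y: 3 ≤ 6)
No single strategy strictly dominates all others → no strictly dominant strategy.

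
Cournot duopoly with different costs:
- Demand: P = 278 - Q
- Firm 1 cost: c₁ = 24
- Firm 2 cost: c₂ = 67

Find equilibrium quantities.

q₁* = 99.0, q₂* = 56.0

Work:
Reaction: q₁ = (278 - 24 - q₂)/2
Reaction: q₂ = (278 - 67 - q₁)/2
Solve simultaneously:
q₁* = (278 - 2×24 + 67)/3 = 99.0
q₂* = (278 - 2×67 + 24)/3 = 56.0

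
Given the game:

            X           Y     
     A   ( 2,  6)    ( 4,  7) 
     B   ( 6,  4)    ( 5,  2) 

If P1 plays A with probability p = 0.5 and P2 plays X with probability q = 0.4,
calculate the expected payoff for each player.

E[P1] = 4.3, E[P2] = 4.7

Work:
E[P1] = p·q·π₁(A,X) + p·(1-q)·π₁(A,Y) + (1-p)·q·π₁(B,X) + (1-p)·(1-q)·π₁(B,Y)
= 0.5·0.4·2 + 0.5·0.6·4 + 0.5·0.4·6 + 0.5·0.6·5
= 4.3

E[P2] = 4.7 (similar calculation)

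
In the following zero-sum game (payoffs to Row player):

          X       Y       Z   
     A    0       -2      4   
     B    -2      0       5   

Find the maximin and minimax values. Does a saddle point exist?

Maximin = -2, Minimax = 0, Saddle: False

Work:
Row minimums: [-2, -2] → maximin = -2
Column maximums: [0, 0, 5] → minimax = 0
No saddle point (maximin ≠ minimax). Mixed strategy needed.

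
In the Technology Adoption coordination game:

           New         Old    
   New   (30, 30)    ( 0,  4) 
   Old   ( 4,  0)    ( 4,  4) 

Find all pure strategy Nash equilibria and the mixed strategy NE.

Pure NE: (New, New) and (Old, Old); Mixed NE: p = 0.1333, q = 0.1333

Work:
Check pure NE:
(New, New): (30, 30) - no unilateral deviation beneficial
(Old, Old): (4, 4) - no unilateral deviation beneficial
Mixed NE: P1 plays New with p = 0.1333, P2 plays New with q = 0.1333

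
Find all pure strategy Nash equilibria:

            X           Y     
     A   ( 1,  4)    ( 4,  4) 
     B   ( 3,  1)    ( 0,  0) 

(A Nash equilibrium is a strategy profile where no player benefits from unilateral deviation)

Nash equilibrium: (A, Y), (B, X)

Work:
Best responses:
  P1 vs X: payoffs [1, 3] → best response B (payoff 3)
  P1 vs Y: payoffs [4, 0] → best response A (payoff 4)
  P2 vs A: payoffs [4, 4] → best response X/Y (payoff 4)
  P2 vs B: payoffs [1, 0] → best response X (payoff 1)
Mutual best responses: (A,Y), (B,X) → Nash equilibria.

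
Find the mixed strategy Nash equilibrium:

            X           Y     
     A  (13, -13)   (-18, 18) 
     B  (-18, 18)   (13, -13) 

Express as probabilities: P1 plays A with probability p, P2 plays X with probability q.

p = 0.5, q = 0.5

Work:
Find probabilities that make opponent indifferent:
P2 chooses q to make P1 indifferent between A and B
P1 chooses p to make P2 indifferent between X and Y
Mixed NE: P1 plays (A: 0.5, B: 0.5), P2 plays (X: 0.5, Y: 0.5)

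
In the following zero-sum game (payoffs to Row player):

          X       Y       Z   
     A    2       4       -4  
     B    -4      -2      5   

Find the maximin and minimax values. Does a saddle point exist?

Maximin = -4, Minimax = 2, Saddle: False

Work:
Row minimums: [-4, -4] → maximin = -4
Column maximums: [2, 4, 5] → minimax = 2
No saddle point (maximin ≠ minimax). Mixed strategy needed.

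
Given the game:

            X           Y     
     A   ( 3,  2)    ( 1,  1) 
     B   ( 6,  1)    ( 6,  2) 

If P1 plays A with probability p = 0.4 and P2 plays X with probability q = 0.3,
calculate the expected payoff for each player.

E[P1] = 4.24, E[P2] = 1.54

Work:
E[P1] = p·q·π₁(A,X) + p·(1-q)·π₁(A,Y) + (1-p)·q·π₁(B,X) + (1-p)·(1-q)·π₁(B,Y)
= 0.4·0.3·3 + 0.4·0.7·1 + 0.6·0.3·6 + 0.6·0.7·6
= 4.24

E[P2] = 1.54 (similar calculation)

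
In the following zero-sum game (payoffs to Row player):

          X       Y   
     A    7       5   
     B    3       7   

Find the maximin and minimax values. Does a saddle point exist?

Maximin = 5, Minimax = 7, Saddle: False

Work:
Row minimums: [5, 3] → maximin = 5
Column maximums: [7, 7] → minimax = 7
No saddle point (maximin ≠ minimax). Mixed strategy needed.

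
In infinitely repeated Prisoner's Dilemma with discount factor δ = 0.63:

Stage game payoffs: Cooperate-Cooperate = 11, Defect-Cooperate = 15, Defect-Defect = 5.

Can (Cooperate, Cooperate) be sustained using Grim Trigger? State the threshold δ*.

δ* = 0.4; since δ = 0.63 ≥ 0.4, cooperation can be sustained

Work:
For Grim Trigger:
Cooperate forever: 11/(1-δ)
Defect then punished: 15 + 5·δ/(1-δ)
Need: 11/(1-δ) ≥ 15 + 5·δ/(1-δ)
Solving: δ ≥ (T-R)/(T-P) = (15-11)/(15-5) = 0.4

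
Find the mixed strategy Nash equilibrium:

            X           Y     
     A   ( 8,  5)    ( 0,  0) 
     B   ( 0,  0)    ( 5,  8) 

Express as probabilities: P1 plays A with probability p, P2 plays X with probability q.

p = 0.6154, q = 0.3846

Work:
Find probabilities that make opponent indifferent:
P2 chooses q to make P1 indifferent between A and B
P1 chooses p to make P2 indifferent between X and Y
Mixed NE: P1 plays (A: 0.6154, B: 0.3846), P2 plays (X: 0.3846, Y: 0.6154)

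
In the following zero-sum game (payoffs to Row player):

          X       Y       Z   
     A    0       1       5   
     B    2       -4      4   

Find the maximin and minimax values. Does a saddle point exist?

Maximin = 0, Minimax = 1, Saddle: False

Work:
Row minimums: [0, -4] → maximin = 0
Column maximums: [2, 1, 5] → minimax = 1
No saddle point (maximin ≠ minimax). Mixed strategy needed.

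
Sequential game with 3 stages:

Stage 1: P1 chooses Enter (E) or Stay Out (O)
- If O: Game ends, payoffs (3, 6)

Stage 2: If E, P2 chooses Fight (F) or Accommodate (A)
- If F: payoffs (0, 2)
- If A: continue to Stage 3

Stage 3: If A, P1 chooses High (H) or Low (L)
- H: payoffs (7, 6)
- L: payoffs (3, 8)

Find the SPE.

SPE: (E, A, H); Outcome (7, 6)

Work:
Stage 3: P1 chooses H (7 vs 3)
Stage 2: P2: F->2, A->6 (anticipating H). Choose A
Stage 1: P1: O->3, E->7 (anticipating A, H). Choose E
SPE path: E -> A -> H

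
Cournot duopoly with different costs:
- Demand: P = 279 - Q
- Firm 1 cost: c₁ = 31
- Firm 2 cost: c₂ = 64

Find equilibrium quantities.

q₁* = 93.67, q₂* = 60.67

Work:
Reaction: q₁ = (279 - 31 - q₂)/2
Reaction: q₂ = (279 - 64 - q₁)/2
Solve simultaneously:
q₁* = (279 - 2×31 + 64)/3 = 93.67
q₂* = (279 - 2×64 + 31)/3 = 60.67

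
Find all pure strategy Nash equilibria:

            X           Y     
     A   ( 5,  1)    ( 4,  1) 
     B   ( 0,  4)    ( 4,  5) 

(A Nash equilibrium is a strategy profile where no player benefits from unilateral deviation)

Nash equilibrium: (A, X), (A, Y), (B, Y)

Work:
Best responses:
  P1 vs X: payoffs [5, 0] → best response A (payoff 5)
  P1 vs Y: payoffs [4, 4] → best response A/B (payoff 4)
  P2 vs A: payoffs [1, 1] → best response X/Y (payoff 1)
  P2 vs B: payoffs [4, 5] → best response Y (payoff 5)
Mutual best responses: (A,X), (A,Y), (B,Y) → Nash equilibria.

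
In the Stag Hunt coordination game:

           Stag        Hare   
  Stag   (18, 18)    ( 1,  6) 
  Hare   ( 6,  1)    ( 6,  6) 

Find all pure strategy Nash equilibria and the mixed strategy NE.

Pure NE: (Stag, Stag) and (Hare, Hare); Mixed NE: p = 0.2941, q = 0.2941

Work:
Check pure NE:
(Stag, Stag): (18, 18) - no unilateral deviation beneficial
(Hare, Hare): (6, 6) - no unilateral deviation beneficial
Mixed NE: P1 plays Stag with p = 0.2941, P2 plays Stag with q = 0.2941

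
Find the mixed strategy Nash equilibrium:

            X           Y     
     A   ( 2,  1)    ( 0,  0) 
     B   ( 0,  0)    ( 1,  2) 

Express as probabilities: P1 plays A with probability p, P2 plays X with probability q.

p = 0.6667, q = 0.3333

Work:
Find probabilities that make opponent indifferent:
P2 chooses q to make P1 indifferent between A and B
P1 chooses p to make P2 indifferent between X and Y
Mixed NE: P1 plays (A: 0.6667, B: 0.3333), P2 plays (X: 0.3333, Y: 0.6667)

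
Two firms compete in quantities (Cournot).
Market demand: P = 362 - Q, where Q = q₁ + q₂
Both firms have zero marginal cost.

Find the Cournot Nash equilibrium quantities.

q₁* = q₂* = 120.67; P* = 120.67

Work:
Profit: π_i = P·q_i = (a - q_i - q_j)·q_i
FOC: ∂π_i/∂q_i = a - 2q_i - q_j = 0
Reaction function: q_i = (362 - q_j)/2
Symmetry: q* = 362/3 = 120.67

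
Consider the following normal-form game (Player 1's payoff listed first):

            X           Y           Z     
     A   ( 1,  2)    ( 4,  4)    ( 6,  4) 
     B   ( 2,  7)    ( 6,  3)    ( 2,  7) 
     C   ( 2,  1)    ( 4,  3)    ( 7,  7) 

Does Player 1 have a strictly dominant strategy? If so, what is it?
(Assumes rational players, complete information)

No strictly dominant strategy exists for Player 1

Work:
A strategy strictly dominates another if it gives a strictly higher payoff against every opponent action. Compare each pair of P1's strategies column-by-column:
  A vs B: [1 vs 2, 4 vs 6, 6 vs 2] → A does not strictly dominate B (column X: 1 ≤ 2)
  A vs C: [1 vs 2, 4 vs 4, 6 vs 7] → A does not strictly dominate C (column X: 1 ≤ 2)
  B vs A: [2 vs 1, 6 vs 4, 2 vs 6] → B does not strictly dominate A (column Z: 2 ≤ 6)
  B vs C: [2 vs 2, 6 vs 4, 2 vs 7] → B does not strictly dominate C (column X: 2 ≤ 2)
  C vs A: [2 vs 1, 4 vs 4, 7 vs 6] → C does not strictly dominate A (column Y: 4 ≤ 4)
  C vs B: [2 vs 2, 4 vs 6, 7 vs 2] → C does not strictly dominate B (column X: 2 ≤ 2)
No single strategy strictly dominates all others → no strictly dominant strategy.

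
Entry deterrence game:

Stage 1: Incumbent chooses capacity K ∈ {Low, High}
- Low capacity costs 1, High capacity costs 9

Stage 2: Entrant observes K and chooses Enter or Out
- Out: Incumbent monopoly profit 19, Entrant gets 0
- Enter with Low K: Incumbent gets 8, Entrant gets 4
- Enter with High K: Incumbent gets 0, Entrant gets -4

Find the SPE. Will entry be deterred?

SPE: (High, Enter|Low, Out|High); Entry deterred. Incumbent net profit = 10

Work:
After Low K: Entrant enters (4 > 0)
After High K: Entrant stays out (-4 < 0)
Incumbent: Low → 8−1=7, High → 19−9=10
Incumbent chooses High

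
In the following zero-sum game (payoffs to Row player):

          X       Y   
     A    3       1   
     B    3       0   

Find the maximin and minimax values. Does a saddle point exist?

Maximin = 1, Minimax = 1, Saddle: True

Work:
Row minimums: [1, 0] → maximin = 1
Column maximums: [3, 1] → minimax = 1
Saddle point exists! Game value = 1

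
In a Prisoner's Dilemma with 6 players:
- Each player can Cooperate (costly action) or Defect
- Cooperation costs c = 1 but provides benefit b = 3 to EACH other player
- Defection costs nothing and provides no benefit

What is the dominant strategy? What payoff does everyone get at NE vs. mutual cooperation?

Dominant: Defect; NE payoff = 0; Coop payoff = 14

Work:
Defect dominates (saves cost c = 1, benefit to others is external)
NE: All defect → everyone gets 0
If all cooperate: each receives (5)×3 - 1 = 14
Social dilemma: 14 > 0 but NE gives 0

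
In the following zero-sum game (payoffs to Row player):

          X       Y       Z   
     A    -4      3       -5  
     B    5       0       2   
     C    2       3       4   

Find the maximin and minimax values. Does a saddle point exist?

Maximin = 2, Minimax = 3, Saddle: False

Work:
Row minimums: [-5, 0, 2] → maximin = 2
Column maximums: [5, 3, 4] → minimax = 3
No saddle point (maximin ≠ minimax). Mixed strategy needed.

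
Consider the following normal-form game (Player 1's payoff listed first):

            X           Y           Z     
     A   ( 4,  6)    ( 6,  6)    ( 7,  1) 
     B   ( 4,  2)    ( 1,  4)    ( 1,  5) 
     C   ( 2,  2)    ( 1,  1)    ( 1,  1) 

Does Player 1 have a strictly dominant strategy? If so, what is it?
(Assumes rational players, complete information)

No strictly dominant strategy exists for Player 1

Work:
A strategy strictly dominates another if it gives a strictly higher payoff against every opponent action. Compare each pair of P1's strategies column-by-column:
  A vs B: [4 vs 4, 6 vs 1, 7 vs 1] → A does not strictly dominate B (column X: 4 ≤ 4)
  A vs C: [4 vs 2, 6 vs 1, 7 vs 1] → A strictly dominates C
  B vs A: [4 vs 4, 1 vs 6, 1 vs 7] → B does not strictly dominate A (column X: 4 ≤ 4)
  B vs C: [4 vs 2, 1 vs 1, 1 vs 1] → B does not strictly dominate C (column Y: 1 ≤ 1)
  C vs A: [2 vs 4, 1 vs 6, 1 vs 7] → C does not strictly dominate A (column X: 2 ≤ 4)
  C vs B: [2 vs 4, 1 vs 1, 1 vs 1] → C does not strictly dominate B (column X: 2 ≤ 4)
No single strategy strictly dominates all others → no strictly dominant strategy.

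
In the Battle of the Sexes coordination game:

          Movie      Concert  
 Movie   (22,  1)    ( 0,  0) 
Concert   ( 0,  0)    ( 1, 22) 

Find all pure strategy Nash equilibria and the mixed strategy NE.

Pure NE: (Movie, Movie) and (Concert, Concert); Mixed NE: p = 0.9565, q = 0.0435

Work:
Check pure NE:
(Movie, Movie): (22, 1) - no unilateral deviation beneficial
(Concert, Concert): (1, 22) - no unilateral deviation beneficial
Mixed NE: P1 plays Movie with p = 0.9565, P2 plays Movie with q = 0.0435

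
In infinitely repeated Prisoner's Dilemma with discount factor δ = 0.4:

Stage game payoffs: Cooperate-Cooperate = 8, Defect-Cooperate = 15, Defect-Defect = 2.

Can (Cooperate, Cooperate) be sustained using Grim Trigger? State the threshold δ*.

δ* = 0.5385; since δ = 0.4 < 0.5385, cooperation cannot be sustained

Work:
For Grim Trigger:
Cooperate forever: 8/(1-δ)
Defect then punished: 15 + 2·δ/(1-δ)
Need: 8/(1-δ) ≥ 15 + 2·δ/(1-δ)
Solving: δ ≥ (T-R)/(T-P) = (15-8)/(15-2) = 0.5385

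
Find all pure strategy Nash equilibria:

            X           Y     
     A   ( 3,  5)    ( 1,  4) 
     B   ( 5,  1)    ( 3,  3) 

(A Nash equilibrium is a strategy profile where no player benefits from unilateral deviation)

Nash equilibrium: (B, Y)

Work:
Best responses:
  P1 vs X: payoffs [3, 5] → best response B (payoff 5)
  P1 vs Y: payoffs [1, 3] → best response B (payoff 3)
  P2 vs A: payoffs [5, 4] → best response X (payoff 5)
  P2 vs B: payoffs [1, 3] → best response Y (payoff 3)
Mutual best responses: (B,Y) → Nash equilibria.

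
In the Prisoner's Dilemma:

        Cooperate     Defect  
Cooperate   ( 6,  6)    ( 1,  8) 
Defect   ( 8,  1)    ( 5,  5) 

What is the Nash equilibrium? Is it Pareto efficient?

(Defect, Defect) is NE; not Pareto efficient

Work:
Defect dominates Cooperate for both players:
If P2 cooperates: Defect (8) > Cooperate (6)
If P2 defects: Defect (5) > Cooperate (1)
NE: (Defect, Defect) with payoff (5, 5)
But (Cooperate, Cooperate) = (6, 6) Pareto dominates (5, 5)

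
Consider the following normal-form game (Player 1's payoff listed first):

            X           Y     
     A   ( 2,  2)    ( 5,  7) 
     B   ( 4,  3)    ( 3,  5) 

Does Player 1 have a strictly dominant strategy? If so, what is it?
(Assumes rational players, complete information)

No strictly dominant strategy exists for Player 1

Work:
A strategy strictly dominates another if it gives a strictly higher payoff against every opponent action. Compare each pair of P1's strategies column-by-column:
  A vs B: [2 vs 4, 5 vs 3] → A does not strictly dominate B (column X: 2 ≤ 4)
  B vs A: [4 vs 2, 3 vs 5] → B does not strictly dominate A (column Y: 3 ≤ 5)
No single strategy strictly dominates all others → no strictly dominant strategy.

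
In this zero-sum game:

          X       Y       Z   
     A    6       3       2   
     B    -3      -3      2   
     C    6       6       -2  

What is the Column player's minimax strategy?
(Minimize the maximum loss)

Column should play Z, value = 2

Work:
Column player minimizes Row's maximum payoff:
Column X: max payoff to Row = 6
Column Y: max payoff to Row = 6
Column Z: max payoff to Row = 2
Minimum is 2, achieved by column Z.
Minimax strategy: Z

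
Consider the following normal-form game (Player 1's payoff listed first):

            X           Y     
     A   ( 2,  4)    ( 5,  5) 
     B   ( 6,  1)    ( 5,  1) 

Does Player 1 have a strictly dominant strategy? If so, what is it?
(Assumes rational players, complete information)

No strictly dominant strategy exists for Player 1

Work:
A strategy strictly dominates another if it gives a strictly higher payoff against every opponent action. Compare each pair of P1's strategies column-by-column:
  A vs B: [2 vs 6, 5 vs 5] → A does not strictly dominate B (column X: 2 ≤ 6)
  B vs A: [6 vs 2, 5 vs 5] → B does not strictly dominate A (column Y: 5 ≤ 5)
No single strategy strictly dominates all others → no strictly dominant strategy.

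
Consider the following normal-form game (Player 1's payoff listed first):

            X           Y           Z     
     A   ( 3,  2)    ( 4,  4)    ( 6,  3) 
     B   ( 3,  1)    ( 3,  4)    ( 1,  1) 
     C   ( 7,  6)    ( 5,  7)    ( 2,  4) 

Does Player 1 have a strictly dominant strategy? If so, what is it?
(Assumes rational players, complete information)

No strictly dominant strategy exists for Player 1

Work:
A strategy strictly dominates another if it gives a strictly higher payoff against every opponent action. Compare each pair of P1's strategies column-by-column:
  A vs B: [3 vs 3, 4 vs 3, 6 vs 1] → A does not strictly dominate B (column X: 3 ≤ 3)
  A vs C: [3 vs 7, 4 vs 5, 6 vs 2] → A does not strictly dominate C (column X: 3 ≤ 7)
  B vs A: [3 vs 3, 3 vs 4, 1 vs 6] → B does not strictly dominate A (column X: 3 ≤ 3)
  B vs C: [3 vs 7, 3 vs 5, 1 vs 2] → B does not strictly dominate C (column X: 3 ≤ 7)
  C vs A: [7 vs 3, 5 vs 4, 2 vs 6] → C does not strictly dominate A (column Z: 2 ≤ 6)
  C vs B: [7 vs 3, 5 vs 3, 2 vs 1] → C strictly dominates B
No single strategy strictly dominates all others → no strictly dominant strategy.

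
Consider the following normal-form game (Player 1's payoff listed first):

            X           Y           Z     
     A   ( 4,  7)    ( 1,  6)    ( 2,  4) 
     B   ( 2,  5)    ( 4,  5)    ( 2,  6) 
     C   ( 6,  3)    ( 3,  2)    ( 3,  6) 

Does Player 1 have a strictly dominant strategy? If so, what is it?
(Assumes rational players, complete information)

No strictly dominant strategy exists for Player 1

Work:
A strategy strictly dominates another if it gives a strictly higher payoff against every opponent action. Compare each pair of P1's strategies column-by-column:
  A vs B: [4 vs 2, 1 vs 4, 2 vs 2] → A does not strictly dominate B (column Y: 1 ≤ 4)
  A vs C: [4 vs 6, 1 vs 3, 2 vs 3] → A does not strictly dominate C (column X: 4 ≤ 6)
  B vs A: [2 vs 4, 4 vs 1, 2 vs 2] → B does not strictly dominate A (column X: 2 ≤ 4)
  B vs C: [2 vs 6, 4 vs 3, 2 vs 3] → B does not strictly dominate C (column X: 2 ≤ 6)
  C vs A: [6 vs 4, 3 vs 1, 3 vs 2] → C strictly dominates A
  C vs B: [6 vs 2, 3 vs 4, 3 vs 2] → C does not strictly dominate B (column Y: 3 ≤ 4)
No single strategy strictly dominates all others → no strictly dominant strategy.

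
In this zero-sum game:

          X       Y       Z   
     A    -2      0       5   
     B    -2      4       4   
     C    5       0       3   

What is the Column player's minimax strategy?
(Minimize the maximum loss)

Column should play Y, value = 4

Work:
Column player minimizes Row's maximum payoff:
Column X: max payoff to Row = 5
Column Y: max payoff to Row = 4
Column Z: max payoff to Row = 5
Minimum is 4, achieved by column Y.
Minimax strategy: Y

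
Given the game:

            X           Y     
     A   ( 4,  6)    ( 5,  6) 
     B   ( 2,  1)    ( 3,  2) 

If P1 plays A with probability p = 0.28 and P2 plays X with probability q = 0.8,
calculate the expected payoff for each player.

E[P1] = 2.76, E[P2] = 2.544

Work:
E[P1] = p·q·π₁(A,X) + p·(1-q)·π₁(A,Y) + (1-p)·q·π₁(B,X) + (1-p)·(1-q)·π₁(B,Y)
= 0.28·0.8·4 + 0.28·0.2·5 + 0.72·0.8·2 + 0.72·0.2·3
= 2.76

E[P2] = 2.544 (similar calculation)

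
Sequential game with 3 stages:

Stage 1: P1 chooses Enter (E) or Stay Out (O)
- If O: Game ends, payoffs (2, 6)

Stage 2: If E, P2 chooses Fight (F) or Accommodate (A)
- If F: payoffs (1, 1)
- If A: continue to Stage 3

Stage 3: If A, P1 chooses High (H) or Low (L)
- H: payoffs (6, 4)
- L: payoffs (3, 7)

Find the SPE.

SPE: (E, A, H); Outcome (6, 4)

Work:
Stage 3: P1 chooses H (6 vs 3)
Stage 2: P2: F->1, A->4 (anticipating H). Choose A
Stage 1: P1: O->2, E->6 (anticipating A, H). Choose E
SPE path: E -> A -> H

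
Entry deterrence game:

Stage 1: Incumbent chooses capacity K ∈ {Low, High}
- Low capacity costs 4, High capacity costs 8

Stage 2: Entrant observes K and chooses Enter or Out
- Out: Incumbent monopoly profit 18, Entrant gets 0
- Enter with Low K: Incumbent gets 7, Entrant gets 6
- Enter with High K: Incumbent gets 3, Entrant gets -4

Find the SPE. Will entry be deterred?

SPE: (High, Enter|Low, Out|High); Entry deterred. Incumbent net profit = 10

Work:
After Low K: Entrant enters (6 > 0)
After High K: Entrant stays out (-4 < 0)
Incumbent: Low → 7−4=3, High → 18−8=10
Incumbent chooses High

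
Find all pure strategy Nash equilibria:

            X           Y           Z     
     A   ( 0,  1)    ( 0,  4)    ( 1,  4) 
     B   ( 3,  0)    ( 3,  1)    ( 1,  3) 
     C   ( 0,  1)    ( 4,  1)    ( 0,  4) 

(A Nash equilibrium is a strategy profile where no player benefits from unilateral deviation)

Nash equilibrium: (A, Z), (B, Z)

Work:
Best responses:
  P1 vs X: payoffs [0, 3, 0] → best response B (payoff 3)
  P1 vs Y: payoffs [0, 3, 4] → best response C (payoff 4)
  P1 vs Z: payoffs [1, 1, 0] → best response A/B (payoff 1)
  P2 vs A: payoffs [1, 4, 4] → best response Y/Z (payoff 4)
  P2 vs B: payoffs [0, 1, 3] → best response Z (payoff 3)
  P2 vs C: payoffs [1, 1, 4] → best response Z (payoff 4)
Mutual best responses: (A,Z), (B,Z) → Nash equilibria.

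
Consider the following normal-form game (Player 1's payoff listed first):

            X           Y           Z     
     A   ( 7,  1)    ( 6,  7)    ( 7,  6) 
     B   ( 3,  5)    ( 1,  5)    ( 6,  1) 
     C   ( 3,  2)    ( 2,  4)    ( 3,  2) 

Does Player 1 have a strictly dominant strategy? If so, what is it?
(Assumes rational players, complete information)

Yes, Player 1's strictly dominant strategy is A

Work:
A strategy strictly dominates another if it gives a strictly higher payoff against every opponent action. Compare each pair of P1's strategies column-by-column:
  A vs B: [7 vs 3, 6 vs 1, 7 vs 6] → A strictly dominates B
  A vs C: [7 vs 3, 6 vs 2, 7 vs 3] → A strictly dominates C
  B vs A: [3 vs 7, 1 vs 6, 6 vs 7] → B does not strictly dominate A (column X: 3 ≤ 7)
  B vs C: [3 vs 3, 1 vs 2, 6 vs 3] → B does not strictly dominate C (column X: 3 ≤ 3)
  C vs A: [3 vs 7, 2 vs 6, 3 vs 7] → C does not strictly dominate A (column X: 3 ≤ 7)
  C vs B: [3 vs 3, 2 vs 1, 3 vs 6] → C does not strictly dominate B (column X: 3 ≤ 3)
A strictly dominates every other strategy → strictly dominant.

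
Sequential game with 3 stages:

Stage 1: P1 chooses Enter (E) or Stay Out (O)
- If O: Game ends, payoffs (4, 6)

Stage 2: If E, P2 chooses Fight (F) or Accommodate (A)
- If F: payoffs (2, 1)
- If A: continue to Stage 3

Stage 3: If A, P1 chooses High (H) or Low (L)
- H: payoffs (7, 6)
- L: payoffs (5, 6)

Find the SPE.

SPE: (E, A, H); Outcome (7, 6)

Work:
Stage 3: P1 chooses H (7 vs 5)
Stage 2: P2: F->1, A->6 (anticipating H). Choose A
Stage 1: P1: O->4, E->7 (anticipating A, H). Choose E
SPE path: E -> A -> H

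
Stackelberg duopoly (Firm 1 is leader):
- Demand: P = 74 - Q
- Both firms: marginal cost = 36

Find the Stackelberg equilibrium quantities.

q₁* (leader) = 19.0, q₂* (follower) = 9.5

Work:
Follower's reaction: q₂ = (a - c - q₁)/2
Leader substitutes: π₁ = q₁·(a - q₁ - (a-c-q₁)/2 - c)
FOC: q₁* = (74 - 36)/2 = 19.00
Then: q₂* = (74 - 36 - 19.0)/2 = 9.50
Leader has first-mover advantage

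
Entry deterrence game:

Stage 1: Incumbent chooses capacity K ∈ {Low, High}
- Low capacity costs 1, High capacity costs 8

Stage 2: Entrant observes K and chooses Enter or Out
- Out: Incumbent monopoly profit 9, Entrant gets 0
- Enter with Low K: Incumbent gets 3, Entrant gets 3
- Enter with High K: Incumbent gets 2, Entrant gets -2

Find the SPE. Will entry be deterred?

SPE: (Low, Enter|Low, Out|High); Entry not deterred. Incumbent net profit = 2, Entrant gets 3

Work:
After Low K: Entrant enters (3 > 0)
After High K: Entrant stays out (-2 < 0)
Incumbent: Low → 3−1=2, High → 9−8=1
Incumbent chooses Low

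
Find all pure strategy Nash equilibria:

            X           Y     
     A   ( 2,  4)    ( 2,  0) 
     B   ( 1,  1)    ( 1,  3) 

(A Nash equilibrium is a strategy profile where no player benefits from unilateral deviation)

Nash equilibrium: (A, X)

Work:
Best responses:
  P1 vs X: payoffs [2, 1] → best response A (payoff 2)
  P1 vs Y: payoffs [2, 1] → best response A (payoff 2)
  P2 vs A: payoffs [4, 0] → best response X (payoff 4)
  P2 vs B: payoffs [1, 3] → best response Y (payoff 3)
Mutual best responses: (A,X) → Nash equilibria.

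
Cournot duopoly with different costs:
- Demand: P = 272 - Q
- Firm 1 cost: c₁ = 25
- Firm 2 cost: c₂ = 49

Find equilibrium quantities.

q₁* = 90.33, q₂* = 66.33

Work:
Reaction: q₁ = (272 - 25 - q₂)/2
Reaction: q₂ = (272 - 49 - q₁)/2
Solve simultaneously:
q₁* = (272 - 2×25 + 49)/3 = 90.33
q₂* = (272 - 2×49 + 25)/3 = 66.33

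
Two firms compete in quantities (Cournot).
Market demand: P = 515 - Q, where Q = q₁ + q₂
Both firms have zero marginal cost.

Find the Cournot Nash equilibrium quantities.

q₁* = q₂* = 171.67; P* = 171.67

Work:
Profit: π_i = P·q_i = (a - q_i - q_j)·q_i
FOC: ∂π_i/∂q_i = a - 2q_i - q_j = 0
Reaction function: q_i = (515 - q_j)/2
Symmetry: q* = 515/3 = 171.67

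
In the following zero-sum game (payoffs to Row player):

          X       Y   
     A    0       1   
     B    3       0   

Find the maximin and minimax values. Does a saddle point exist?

Maximin = 0, Minimax = 1, Saddle: False

Work:
Row minimums: [0, 0] → maximin = 0
Column maximums: [3, 1] → minimax = 1
No saddle point (maximin ≠ minimax). Mixed strategy needed.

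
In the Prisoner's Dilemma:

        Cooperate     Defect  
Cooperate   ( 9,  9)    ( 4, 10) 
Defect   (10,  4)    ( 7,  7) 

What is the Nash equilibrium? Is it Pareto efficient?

(Defect, Defect) is NE; not Pareto efficient

Work:
Defect dominates Cooperate for both players:
If P2 cooperates: Defect (10) > Cooperate (9)
If P2 defects: Defect (7) > Cooperate (4)
NE: (Defect, Defect) with payoff (7, 7)
But (Cooperate, Cooperate) = (9, 9) Pareto dominates (7, 7)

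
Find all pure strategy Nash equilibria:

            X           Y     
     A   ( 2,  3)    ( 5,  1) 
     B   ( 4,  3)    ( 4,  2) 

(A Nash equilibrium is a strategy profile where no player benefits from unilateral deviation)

Nash equilibrium: (B, X)

Work:
Best responses:
  P1 vs X: payoffs [2, 4] → best response B (payoff 4)
  P1 vs Y: payoffs [5, 4] → best response A (payoff 5)
  P2 vs A: payoffs [3, 1] → best response X (payoff 3)
  P2 vs B: payoffs [3, 2] → best response X (payoff 3)
Mutual best responses: (B,X) → Nash equilibria.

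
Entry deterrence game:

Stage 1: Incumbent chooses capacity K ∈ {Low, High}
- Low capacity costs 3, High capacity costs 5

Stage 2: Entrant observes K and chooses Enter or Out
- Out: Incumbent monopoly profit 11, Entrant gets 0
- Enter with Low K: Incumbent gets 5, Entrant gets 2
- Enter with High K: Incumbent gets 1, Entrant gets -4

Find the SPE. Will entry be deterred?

SPE: (High, Enter|Low, Out|High); Entry deterred. Incumbent net profit = 6

Work:
After Low K: Entrant enters (2 > 0)
After High K: Entrant stays out (-4 < 0)
Incumbent: Low → 5−3=2, High → 11−5=6
Incumbent chooses High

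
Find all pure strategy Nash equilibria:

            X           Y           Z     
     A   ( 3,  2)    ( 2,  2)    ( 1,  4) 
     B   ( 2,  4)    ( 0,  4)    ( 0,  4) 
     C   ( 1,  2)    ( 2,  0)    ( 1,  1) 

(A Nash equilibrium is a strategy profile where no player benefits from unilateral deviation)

Nash equilibrium: (A, Z)

Work:
Best responses:
  P1 vs X: payoffs [3, 2, 1] → best response A (payoff 3)
  P1 vs Y: payoffs [2, 0, 2] → best response A/C (payoff 2)
  P1 vs Z: payoffs [1, 0, 1] → best response A/C (payoff 1)
  P2 vs A: payoffs [2, 2, 4] → best response Z (payoff 4)
  P2 vs B: payoffs [4, 4, 4] → best response X/Y/Z (payoff 4)
  P2 vs C: payoffs [2, 0, 1] → best response X (payoff 2)
Mutual best responses: (A,Z) → Nash equilibria.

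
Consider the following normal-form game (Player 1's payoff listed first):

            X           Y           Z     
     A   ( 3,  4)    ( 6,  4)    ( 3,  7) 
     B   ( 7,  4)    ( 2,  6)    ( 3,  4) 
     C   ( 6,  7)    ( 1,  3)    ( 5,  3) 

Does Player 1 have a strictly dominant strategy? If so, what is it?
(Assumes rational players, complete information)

No strictly dominant strategy exists for Player 1

Work:
A strategy strictly dominates another if it gives a strictly higher payoff against every opponent action. Compare each pair of P1's strategies column-by-column:
  A vs B: [3 vs 7, 6 vs 2, 3 vs 3] → A does not strictly dominate B (column X: 3 ≤ 7)
  A vs C: [3 vs 6, 6 vs 1, 3 vs 5] → A does not strictly dominate C (column X: 3 ≤ 6)
  B vs A: [7 vs 3, 2 vs 6, 3 vs 3] → B does not strictly dominate A (column Y: 2 ≤ 6)
  B vs C: [7 vs 6, 2 vs 1, 3 vs 5] → B does not strictly dominate C (column Z: 3 ≤ 5)
  C vs A: [6 vs 3, 1 vs 6, 5 vs 3] → C does not strictly dominate A (column Y: 1 ≤ 6)
  C vs B: [6 vs 7, 1 vs 2, 5 vs 3] → C does not strictly dominate B (column X: 6 ≤ 7)
No single strategy strictly dominates all others → no strictly dominant strategy.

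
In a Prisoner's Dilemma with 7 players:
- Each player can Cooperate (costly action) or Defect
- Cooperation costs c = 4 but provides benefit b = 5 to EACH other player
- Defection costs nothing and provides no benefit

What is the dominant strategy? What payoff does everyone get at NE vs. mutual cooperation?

Dominant: Defect; NE payoff = 0; Coop payoff = 26

Work:
Defect dominates (saves cost c = 4, benefit to others is external)
NE: All defect → everyone gets 0
If all cooperate: each receives (6)×5 - 4 = 26
Social dilemma: 26 > 0 but NE gives 0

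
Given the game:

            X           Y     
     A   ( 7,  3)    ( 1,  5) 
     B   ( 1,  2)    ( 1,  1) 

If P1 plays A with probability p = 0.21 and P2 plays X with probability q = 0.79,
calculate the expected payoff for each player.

E[P1] = 1.9954, E[P2] = 2.1323

Work:
E[P1] = p·q·π₁(A,X) + p·(1-q)·π₁(A,Y) + (1-p)·q·π₁(B,X) + (1-p)·(1-q)·π₁(B,Y)
= 0.21·0.79·7 + 0.21·0.21·1 + 0.79·0.79·1 + 0.79·0.21·1
= 1.9954

E[P2] = 2.1323 (similar calculation)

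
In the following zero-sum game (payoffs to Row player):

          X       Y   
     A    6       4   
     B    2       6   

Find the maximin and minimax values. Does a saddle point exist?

Maximin = 4, Minimax = 6, Saddle: False

Work:
Row minimums: [4, 2] → maximin = 4
Column maximums: [6, 6] → minimax = 6
No saddle point (maximin ≠ minimax). Mixed strategy needed.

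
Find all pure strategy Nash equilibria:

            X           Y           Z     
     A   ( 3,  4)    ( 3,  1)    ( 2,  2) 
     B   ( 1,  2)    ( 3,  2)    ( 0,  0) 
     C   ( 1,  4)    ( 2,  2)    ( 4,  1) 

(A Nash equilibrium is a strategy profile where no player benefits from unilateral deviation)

Nash equilibrium: (A, X), (B, Y)

Work:
Best responses:
  P1 vs X: payoffs [3, 1, 1] → best response A (payoff 3)
  P1 vs Y: payoffs [3, 3, 2] → best response A/B (payoff 3)
  P1 vs Z: payoffs [2, 0, 4] → best response C (payoff 4)
  P2 vs A: payoffs [4, 1, 2] → best response X (payoff 4)
  P2 vs B: payoffs [2, 2, 0] → best response X/Y (payoff 2)
  P2 vs C: payoffs [4, 2, 1] → best response X (payoff 4)
Mutual best responses: (A,X), (B,Y) → Nash equilibria.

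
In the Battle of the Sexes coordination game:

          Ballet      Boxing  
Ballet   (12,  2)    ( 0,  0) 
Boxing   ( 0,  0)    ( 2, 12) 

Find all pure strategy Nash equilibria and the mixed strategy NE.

Pure NE: (Ballet, Ballet) and (Boxing, Boxing); Mixed NE: p = 0.8571, q = 0.1429

Work:
Check pure NE:
(Ballet, Ballet): (12, 2) - no unilateral deviation beneficial
(Boxing, Boxing): (2, 12) - no unilateral deviation beneficial
Mixed NE: P1 plays Ballet with p = 0.8571, P2 plays Ballet with q = 0.1429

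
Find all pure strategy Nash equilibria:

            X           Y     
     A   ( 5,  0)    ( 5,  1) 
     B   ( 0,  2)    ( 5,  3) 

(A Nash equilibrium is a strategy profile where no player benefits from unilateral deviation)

Nash equilibrium: (A, Y), (B, Y)

Work:
Best responses:
  P1 vs X: payoffs [5, 0] → best response A (payoff 5)
  P1 vs Y: payoffs [5, 5] → best response A/B (payoff 5)
  P2 vs A: payoffs [0, 1] → best response Y (payoff 1)
  P2 vs B: payoffs [2, 3] → best response Y (payoff 3)
Mutual best responses: (A,Y), (B,Y) → Nash equilibria.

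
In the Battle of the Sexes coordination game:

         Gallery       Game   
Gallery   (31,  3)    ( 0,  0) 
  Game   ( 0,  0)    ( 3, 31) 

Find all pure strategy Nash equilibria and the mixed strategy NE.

Pure NE: (Gallery, Gallery) and (Game, Game); Mixed NE: p = 0.9118, q = 0.0882

Work:
Check pure NE:
(Gallery, Gallery): (31, 3) - no unilateral deviation beneficial
(Game, Game): (3, 31) - no unilateral deviation beneficial
Mixed NE: P1 plays Gallery with p = 0.9118, P2 plays Gallery with q = 0.0882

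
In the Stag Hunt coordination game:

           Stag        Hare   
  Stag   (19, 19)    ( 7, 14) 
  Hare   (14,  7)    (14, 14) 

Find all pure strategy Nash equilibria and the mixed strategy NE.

Pure NE: (Stag, Stag) and (Hare, Hare); Mixed NE: p = 0.5833, q = 0.5833

Work:
Check pure NE:
(Stag, Stag): (19, 19) - no unilateral deviation beneficial
(Hare, Hare): (14, 14) - no unilateral deviation beneficial
Mixed NE: P1 plays Stag with p = 0.5833, P2 plays Stag with q = 0.5833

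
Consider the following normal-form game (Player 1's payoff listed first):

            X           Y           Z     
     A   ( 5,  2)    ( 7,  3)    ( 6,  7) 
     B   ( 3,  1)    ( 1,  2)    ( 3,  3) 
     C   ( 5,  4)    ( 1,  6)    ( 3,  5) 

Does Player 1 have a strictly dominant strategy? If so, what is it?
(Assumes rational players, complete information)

No strictly dominant strategy exists for Player 1

Work:
A strategy strictly dominates another if it gives a strictly higher payoff against every opponent action. Compare each pair of P1's strategies column-by-column:
  A vs B: [5 vs 3, 7 vs 1, 6 vs 3] → A strictly dominates B
  A vs C: [5 vs 5, 7 vs 1, 6 vs 3] → A does not strictly dominate C (column X: 5 ≤ 5)
  B vs A: [3 vs 5, 1 vs 7, 3 vs 6] → B does not strictly dominate A (column X: 3 ≤ 5)
  B vs C: [3 vs 5, 1 vs 1, 3 vs 3] → B does not strictly dominate C (column X: 3 ≤ 5)
  C vs A: [5 vs 5, 1 vs 7, 3 vs 6] → C does not strictly dominate A (column X: 5 ≤ 5)
  C vs B: [5 vs 3, 1 vs 1, 3 vs 3] → C does not strictly dominate B (column Y: 1 ≤ 1)
No single strategy strictly dominates all others → no strictly dominant strategy.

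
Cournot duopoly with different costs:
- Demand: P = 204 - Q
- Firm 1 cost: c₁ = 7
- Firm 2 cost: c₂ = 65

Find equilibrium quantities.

q₁* = 85.0, q₂* = 27.0

Work:
Reaction: q₁ = (204 - 7 - q₂)/2
Reaction: q₂ = (204 - 65 - q₁)/2
Solve simultaneously:
q₁* = (204 - 2×7 + 65)/3 = 85.0
q₂* = (204 - 2×65 + 7)/3 = 27.0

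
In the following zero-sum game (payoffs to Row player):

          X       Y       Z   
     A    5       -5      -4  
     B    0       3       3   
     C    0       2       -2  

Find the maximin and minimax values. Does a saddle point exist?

Maximin = 0, Minimax = 3, Saddle: False

Work:
Row minimums: [-5, 0, -2] → maximin = 0
Column maximums: [5, 3, 3] → minimax = 3
No saddle point (maximin ≠ minimax). Mixed strategy needed.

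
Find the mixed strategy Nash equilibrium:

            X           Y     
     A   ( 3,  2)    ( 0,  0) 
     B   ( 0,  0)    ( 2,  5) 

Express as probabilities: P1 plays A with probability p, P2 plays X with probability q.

p = 0.7143, q = 0.4

Work:
Find probabilities that make opponent indifferent:
P2 chooses q to make P1 indifferent between A and B
P1 chooses p to make P2 indifferent between X and Y
Mixed NE: P1 plays (A: 0.7143, B: 0.2857), P2 plays (X: 0.4, Y: 0.6)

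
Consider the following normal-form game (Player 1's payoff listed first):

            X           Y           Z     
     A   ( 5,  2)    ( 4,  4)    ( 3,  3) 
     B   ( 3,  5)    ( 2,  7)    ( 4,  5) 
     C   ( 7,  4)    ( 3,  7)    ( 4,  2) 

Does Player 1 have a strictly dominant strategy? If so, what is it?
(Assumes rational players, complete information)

No strictly dominant strategy exists for Player 1

Work:
A strategy strictly dominates another if it gives a strictly higher payoff against every opponent action. Compare each pair of P1's strategies column-by-column:
  A vs B: [5 vs 3, 4 vs 2, 3 vs 4] → A does not strictly dominate B (column Z: 3 ≤ 4)
  A vs C: [5 vs 7, 4 vs 3, 3 vs 4] → A does not strictly dominate C (column X: 5 ≤ 7)
  B vs A: [3 vs 5, 2 vs 4, 4 vs 3] → B does not strictly dominate A (column X: 3 ≤ 5)
  B vs C: [3 vs 7, 2 vs 3, 4 vs 4] → B does not strictly dominate C (column X: 3 ≤ 7)
  C vs A: [7 vs 5, 3 vs 4, 4 vs 3] → C does not strictly dominate A (column Y: 3 ≤ 4)
  C vs B: [7 vs 3, 3 vs 2, 4 vs 4] → C does not strictly dominate B (column Z: 4 ≤ 4)
No single strategy strictly dominates all others → no strictly dominant strategy.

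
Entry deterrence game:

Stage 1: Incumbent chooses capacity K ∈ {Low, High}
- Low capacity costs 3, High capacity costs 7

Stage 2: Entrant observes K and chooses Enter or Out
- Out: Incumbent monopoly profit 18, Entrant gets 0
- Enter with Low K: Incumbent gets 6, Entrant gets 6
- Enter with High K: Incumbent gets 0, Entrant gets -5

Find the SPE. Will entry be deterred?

SPE: (High, Enter|Low, Out|High); Entry deterred. Incumbent net profit = 11

Work:
After Low K: Entrant enters (6 > 0)
After High K: Entrant stays out (-5 < 0)
Incumbent: Low → 6−3=3, High → 18−7=11
Incumbent chooses High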